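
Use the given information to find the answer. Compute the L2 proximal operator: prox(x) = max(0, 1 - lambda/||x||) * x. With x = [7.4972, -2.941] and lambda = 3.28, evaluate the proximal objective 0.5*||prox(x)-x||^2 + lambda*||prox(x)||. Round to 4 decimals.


Step 1: Compute ||x||.
||x|| = 8.0534
Step 2: Compute scaling factor.
scale = max(0, 1 - 3.28/8.0534) = 0.5927
Step 3: prox(x) = [4.4437, -1.7432]
||prox(x)|| = 4.7734
Step 4: Proximal objective.
0.5*||prox-x||^2 = 5.3792
lambda*||prox|| = 15.6568
Total = 21.036


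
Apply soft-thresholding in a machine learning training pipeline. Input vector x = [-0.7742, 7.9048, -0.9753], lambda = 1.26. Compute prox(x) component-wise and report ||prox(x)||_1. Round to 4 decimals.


Soft-thresholding with lambda = 1.26:
prox(-0.7742) = sign(-0.7742)*max(|-0.7742| - 1.26, 0) = 0.0
prox(7.9048) = sign(7.9048)*max(|7.9048| - 1.26, 0) = 6.6448
prox(-0.9753) = sign(-0.9753)*max(|-0.9753| - 1.26, 0) = 0.0
prox(x) = [0.0, 6.6448, 0.0]
||prox(x)||_1 = 0.0 + 6.6448 + 0.0 = 6.6448


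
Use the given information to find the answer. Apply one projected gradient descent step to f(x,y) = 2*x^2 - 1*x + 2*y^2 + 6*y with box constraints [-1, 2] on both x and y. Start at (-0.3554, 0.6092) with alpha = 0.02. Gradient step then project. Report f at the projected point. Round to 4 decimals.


Step 1: Compute gradient at (-0.3554, 0.6092).
grad_x = 2*2*-0.3554 - 1 = -2.4216
grad_y = 2*2*0.6092 + 6 = 8.4368
Step 2: Gradient step.
x_raw = -0.3554 - 0.02*-2.4216 = -0.307
y_raw = 0.6092 - 0.02*8.4368 = 0.4405
Step 3: Project onto [-1, 2].
x_proj = clip(-0.307) = -0.307
y_proj = clip(0.4405) = 0.4405
Step 4: Evaluate f.
f(-0.307, 0.4405) = 3.5262


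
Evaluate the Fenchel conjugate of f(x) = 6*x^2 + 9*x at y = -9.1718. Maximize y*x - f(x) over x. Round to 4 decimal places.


f*(y) = sup_x {y*x - a*x^2 - b*x} = sup_x {(y-b)*x - a*x^2}
FOC: (y - b) - 2a*x = 0 => x* = (y - b)/(2a)
x* = (-9.1718 - 9)/(2*6) = -1.5143
f*(-9.1718) = (y-b)^2/(4a) = (-9.1718 - 9)^2/(4*6)
= 330.2143/24 = 13.7589


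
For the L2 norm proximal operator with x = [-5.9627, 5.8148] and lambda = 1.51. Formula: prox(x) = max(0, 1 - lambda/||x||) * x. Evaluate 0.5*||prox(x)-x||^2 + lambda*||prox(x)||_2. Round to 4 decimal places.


Step 1: Compute ||x||.
||x|| = 8.3286
Step 2: Compute scaling factor.
scale = max(0, 1 - 1.51/8.3286) = 0.8187
Step 3: prox(x) = [-4.8816, 4.7606]
||prox(x)|| = 6.8186
Step 4: Proximal objective.
0.5*||prox-x||^2 = 1.1401
lambda*||prox|| = 10.2961
Total = 11.4361


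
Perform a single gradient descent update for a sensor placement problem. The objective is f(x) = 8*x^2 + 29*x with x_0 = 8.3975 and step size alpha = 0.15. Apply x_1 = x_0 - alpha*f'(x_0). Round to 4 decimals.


We compute the gradient at x_0 and apply the update.
f'(x) = 16*x + 29
f'(8.3975) = 16*8.3975 + 29 = 163.36
x_1 = 8.3975 - 0.15*163.36 = -16.1065


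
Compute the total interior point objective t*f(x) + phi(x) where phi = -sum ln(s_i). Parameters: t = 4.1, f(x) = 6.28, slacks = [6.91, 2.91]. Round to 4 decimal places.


Step 1: Compute log-barrier.
ln values: [1.933, 1.0682]
phi = -(1.933 + 1.0682) = -3.0011
Step 2: Compute augmented objective.
t*f(x) = 4.1*6.28 = 25.748
Total = 25.748 - 3.0011 = 22.7469


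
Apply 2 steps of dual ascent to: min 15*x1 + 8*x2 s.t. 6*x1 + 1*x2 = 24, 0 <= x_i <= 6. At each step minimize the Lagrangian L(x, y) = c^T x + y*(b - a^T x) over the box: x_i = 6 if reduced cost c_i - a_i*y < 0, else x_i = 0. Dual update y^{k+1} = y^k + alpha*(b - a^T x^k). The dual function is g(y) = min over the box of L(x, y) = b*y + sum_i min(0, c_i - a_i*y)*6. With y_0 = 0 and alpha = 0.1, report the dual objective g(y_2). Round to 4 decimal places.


Dual ascent for LP: min 15*x1 + 8*x2, 6*x1 + 1*x2 = 24, 0 <= x_i <= 6
Step 1: y^k = 0.0, reduced costs: (15.0, 8.0)
  x^k = (0.0, 0.0), subgradient = b - a^T x = 24.0
  y^{k+1} = 0.0 + 0.1*24.0 = 2.4
Step 2: y^k = 2.4, reduced costs: (0.6, 5.6)
  x^k = (0.0, 0.0), subgradient = b - a^T x = 24.0
  y^{k+1} = 2.4 + 0.1*24.0 = 4.8
Dual objective at y_2 = 4.8: reduced costs (-13.8, 3.2), box minimizer x = (6.0, 0.0)
g(y_2) = b*y + (c1 - a1*y)*x1 + (c2 - a2*y)*x2 = 24*4.8 + (-13.8)*6.0 + 3.2*0.0 = 115.2 - 82.8 + 0.0 = 32.4


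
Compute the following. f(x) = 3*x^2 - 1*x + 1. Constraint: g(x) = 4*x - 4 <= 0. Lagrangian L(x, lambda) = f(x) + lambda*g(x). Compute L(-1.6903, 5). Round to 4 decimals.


Step 1: Evaluate f(x).
f(-1.6903) = 3*(-1.6903)^2 - 1*(-1.6903) + 1 = 11.2616
Step 2: Evaluate g(x).
g(-1.6903) = 4*-1.6903 - 4 = -10.7612
Step 3: Compute Lagrangian.
L = 11.2616 + 5*-10.7612 = -42.5444


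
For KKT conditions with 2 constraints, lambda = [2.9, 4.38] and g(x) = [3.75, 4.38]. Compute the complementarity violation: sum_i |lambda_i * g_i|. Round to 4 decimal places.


KKT complementary slackness check:
lambda_1 * g_1 = 2.9 * 3.75 = 10.875
lambda_2 * g_2 = 4.38 * 4.38 = 19.1844
Total violation = 10.875 + 19.1844 = 30.0594


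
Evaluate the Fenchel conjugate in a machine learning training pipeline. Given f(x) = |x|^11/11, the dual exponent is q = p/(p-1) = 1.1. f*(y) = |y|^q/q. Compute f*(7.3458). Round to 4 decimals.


The conjugate exponent q satisfies 1/p + 1/q = 1.
p = 11, so q = 11/(11 - 1) = 1.1
|y|^q = 7.3458^1.1 = 8.9669
f*(7.3458) = 8.9669 / 1.1 = 8.1517


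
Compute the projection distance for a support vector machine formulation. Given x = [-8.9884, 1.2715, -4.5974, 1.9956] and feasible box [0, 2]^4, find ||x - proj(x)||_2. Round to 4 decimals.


Project each component onto [0, 2].
clip(-8.9884) = 0.0, clip(1.2715) = 1.2715, clip(-4.5974) = 0.0, clip(1.9956) = 1.9956
Projection = [0.0, 1.2715, 0.0, 1.9956]
Squared diffs: [80.7913, 0.0, 21.1361, 0.0]
Distance = sqrt(101.9274) = 10.0959


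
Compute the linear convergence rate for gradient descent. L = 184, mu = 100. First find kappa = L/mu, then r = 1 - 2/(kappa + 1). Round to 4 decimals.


Step 1: Compute the condition number.
kappa = L/mu = 184/100 = 1.84
Step 2: Compute the convergence rate.
r = 1 - 2/(kappa + 1) = 1 - 2*mu/(L + mu) = (L - mu)/(L + mu) = 84/284 = 0.2958


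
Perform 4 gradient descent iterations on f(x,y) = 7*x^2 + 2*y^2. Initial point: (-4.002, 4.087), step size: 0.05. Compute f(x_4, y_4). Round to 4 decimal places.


Gradient descent on f(x,y) = 7*x^2 + 2*y^2.
Starting point: (-4.002, 4.087), alpha = 0.05
Step 1: grad_x = 2*7*-4.002 = -56.028, grad_y = 2*2*4.087 = 16.348
  x_1 = -4.002 - 0.05*-56.028 = -1.2006
  y_1 = 4.087 - 0.05*16.348 = 3.2696
Step 2: grad_x = 2*7*-1.2006 = -16.8084, grad_y = 2*2*3.2696 = 13.0784
  x_2 = -1.2006 - 0.05*-16.8084 = -0.3602
  y_2 = 3.2696 - 0.05*13.0784 = 2.6157
Step 3: grad_x = 2*7*-0.3602 = -5.0425, grad_y = 2*2*2.6157 = 10.4627
  x_3 = -0.3602 - 0.05*-5.0425 = -0.1081
  y_3 = 2.6157 - 0.05*10.4627 = 2.0925
Step 4: grad_x = 2*7*-0.1081 = -1.5128, grad_y = 2*2*2.0925 = 8.3702
  x_4 = -0.1081 - 0.05*-1.5128 = -0.0324
  y_4 = 2.0925 - 0.05*8.3702 = 1.674
f(-0.0324, 1.674) = 7*(-0.0324)^2 + 2*1.674^2 = 5.6121


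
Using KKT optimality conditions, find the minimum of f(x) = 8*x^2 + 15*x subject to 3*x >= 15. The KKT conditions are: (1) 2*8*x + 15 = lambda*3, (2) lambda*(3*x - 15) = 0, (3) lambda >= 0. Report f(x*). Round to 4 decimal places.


Step 1: Try lambda = 0 (constraint inactive).
x_unc = -15/(2*8) = -0.9375
Check: 3*-0.9375 = -2.8125 < 15 -- violated!
Step 2: Constraint must be active: 3*x = 15
x* = 15/3 = 5.0
lambda = (2*8*5.0 + 15)/3 = 31.6667
Step 3: Compute optimal value.
f(x*) = 8*5.0^2 + 15*5.0 = 275.0


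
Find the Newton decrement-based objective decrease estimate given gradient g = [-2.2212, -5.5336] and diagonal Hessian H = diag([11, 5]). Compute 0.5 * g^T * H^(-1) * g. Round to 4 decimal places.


Step 1: H is diagonal, so H^(-1) * g = [-0.2019, -1.1067].
Step 2: g^T H^(-1) g = sum_i g_i^2 / H_ii
  = (-2.2212)^2/11 + (-5.5336)^2/5
  = 0.4485 + 6.1241 = 6.5727
Step 3: Objective decrease = 0.5 * g^T H^(-1) g = 3.2863


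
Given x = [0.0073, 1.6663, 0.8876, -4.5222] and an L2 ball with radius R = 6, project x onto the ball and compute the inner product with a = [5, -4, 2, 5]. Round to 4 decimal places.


Step 1: Compute ||x|| (intermediates to 6 decimals).
||x|| = sqrt(0.0073^2 + 1.6663^2 + 0.8876^2 + (-4.5222)^2) = 4.900483
Step 2: Project.
Since ||x|| <= R, proj = x (no scaling needed).
proj(x) = [0.0073, 1.6663, 0.8876, -4.5222]
Step 3: Dot product.
a^T * proj(x) = 5*0.0073 - 4*1.6663 + 2*0.8876 + 5*(-4.5222) = -27.4645


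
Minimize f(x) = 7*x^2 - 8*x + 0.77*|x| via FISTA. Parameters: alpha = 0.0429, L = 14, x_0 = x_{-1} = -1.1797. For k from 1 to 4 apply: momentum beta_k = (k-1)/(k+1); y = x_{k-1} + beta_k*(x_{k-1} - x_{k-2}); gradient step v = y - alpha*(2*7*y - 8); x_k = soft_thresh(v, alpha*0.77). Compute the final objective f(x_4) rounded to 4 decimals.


FISTA on f(x) = 7*x^2 - 8*x + 0.77*|x|
L = 14, alpha = 0.0429
Iteration 1: beta = 0.0, y = -1.1797 + 0.0*(-1.1797 + 1.1797) = -1.1797
  grad(y) = -24.5158, v = y - alpha*grad = -0.128
  prox(v) = soft_thresh(-0.128, 0.033) = -0.0949
Iteration 2: beta = 0.3333, y = -0.0949 + 0.3333*(-0.0949 + 1.1797) = 0.2666
  grad(y) = -4.2669, v = y - alpha*grad = 0.4497
  prox(v) = soft_thresh(0.4497, 0.033) = 0.4167
Iteration 3: beta = 0.5, y = 0.4167 + 0.5*(0.4167 + 0.0949) = 0.6725
  grad(y) = 1.4146, v = y - alpha*grad = 0.6118
  prox(v) = soft_thresh(0.6118, 0.033) = 0.5788
Iteration 4: beta = 0.6, y = 0.5788 + 0.6*(0.5788 - 0.4167) = 0.676
  grad(y) = 1.464, v = y - alpha*grad = 0.6132
  prox(v) = soft_thresh(0.6132, 0.033) = 0.5802
f(x_4) = 7*0.5802^2 - 8*0.5802 + 0.77*|0.5802| = -1.8385


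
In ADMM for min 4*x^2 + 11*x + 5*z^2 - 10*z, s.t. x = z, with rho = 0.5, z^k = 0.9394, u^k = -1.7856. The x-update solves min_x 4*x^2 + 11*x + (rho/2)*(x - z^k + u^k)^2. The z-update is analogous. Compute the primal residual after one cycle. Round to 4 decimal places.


ADMM iteration with rho = 0.5, z^k = 0.9394, u^k = -1.7856
Step 1: x-update.
Minimize 4*x^2 + 11*x + (0.5/2)*(x - 0.9394 - 1.7856)^2
FOC: (2*4 + 0.5)*x = -11 + 0.5*(0.9394 + 1.7856)
x^{k+1} = -1.1338
Step 2: z-update.
Minimize 5*z^2 - 10*z + (0.5/2)*(-1.1338 - z - 1.7856)^2
FOC: (2*5 + 0.5)*z = 10 + 0.5*(-1.1338 - 1.7856)
z^{k+1} = 0.8134
Step 3: u-update.
u^{k+1} = -1.7856 - 1.1338 - 0.8134 = -3.7328
Step 4: Primal residual = |-1.1338 - 0.8134| = 1.9472


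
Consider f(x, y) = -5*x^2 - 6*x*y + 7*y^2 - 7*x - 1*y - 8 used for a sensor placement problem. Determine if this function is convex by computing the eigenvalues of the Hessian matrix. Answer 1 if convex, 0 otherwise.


The Hessian of f(x,y) = -5*x^2 - 6*x*y + 7*y^2 - 7*x - 1*y - 8 is:
H = [[-10, -6], [-6, 14]]
Trace = -10 + 14 = 4
Determinant = -10*14 - (-6)^2 = -176
Discriminant = (4)^2 - 4*-176 = 720.0
Eigenvalues: lambda_1 = -11.4164, lambda_2 = 15.4164
The function is not convex.

0


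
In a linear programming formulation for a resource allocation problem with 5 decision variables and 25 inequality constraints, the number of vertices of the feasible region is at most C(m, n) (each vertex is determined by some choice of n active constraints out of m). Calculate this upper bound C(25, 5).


Each vertex corresponds to some choice of n active constraints out of m, so the number of vertices is at most C(m, n) = m! / (n!(m-n)!).
m = 25, n = 5
Numerator: 25 * 24 * 23 * 22 * 21
Denominator: 5! = 120
C(25, 5) = 53130


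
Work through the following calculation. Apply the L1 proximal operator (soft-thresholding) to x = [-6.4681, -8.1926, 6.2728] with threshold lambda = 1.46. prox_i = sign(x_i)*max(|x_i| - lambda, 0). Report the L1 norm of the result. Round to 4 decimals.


Soft-thresholding with lambda = 1.46:
prox(-6.4681) = sign(-6.4681)*max(|-6.4681| - 1.46, 0) = -5.0081
prox(-8.1926) = sign(-8.1926)*max(|-8.1926| - 1.46, 0) = -6.7326
prox(6.2728) = sign(6.2728)*max(|6.2728| - 1.46, 0) = 4.8128
prox(x) = [-5.0081, -6.7326, 4.8128]
||prox(x)||_1 = 5.0081 + 6.7326 + 4.8128 = 16.5535


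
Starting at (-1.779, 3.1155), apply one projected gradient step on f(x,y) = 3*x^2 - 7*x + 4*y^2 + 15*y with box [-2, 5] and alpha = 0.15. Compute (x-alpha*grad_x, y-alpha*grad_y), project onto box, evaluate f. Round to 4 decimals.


Step 1: Compute gradient at (-1.779, 3.1155).
grad_x = 2*3*-1.779 - 7 = -17.674
grad_y = 2*4*3.1155 + 15 = 39.924
Step 2: Gradient step.
x_raw = -1.779 - 0.15*-17.674 = 0.8721
y_raw = 3.1155 - 0.15*39.924 = -2.8731
Step 3: Project onto [-2, 5].
x_proj = clip(0.8721) = 0.8721
y_proj = clip(-2.8731) = -2.0
Step 4: Evaluate f.
f(0.8721, -2.0) = -17.823


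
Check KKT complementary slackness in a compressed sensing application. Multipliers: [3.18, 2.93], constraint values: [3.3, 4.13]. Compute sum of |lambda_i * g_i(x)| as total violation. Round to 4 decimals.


KKT complementary slackness check:
lambda_1 * g_1 = 3.18 * 3.3 = 10.494
lambda_2 * g_2 = 2.93 * 4.13 = 12.1009
Total violation = 10.494 + 12.1009 = 22.5949


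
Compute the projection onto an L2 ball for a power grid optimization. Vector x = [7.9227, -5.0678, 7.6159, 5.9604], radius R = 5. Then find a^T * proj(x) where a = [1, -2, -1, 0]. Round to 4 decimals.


Step 1: Compute ||x|| (intermediates to 6 decimals).
||x|| = sqrt(7.9227^2 + (-5.0678)^2 + 7.6159^2 + 5.9604^2) = 13.489999
Step 2: Project.
Since ||x|| > R, scale = R/||x|| = 5/13.489999 = 0.370645, proj(x) = scale * x
proj(x) = [2.936509, -1.878355, 2.822795, 2.209192]
Step 3: Dot product.
a^T * proj(x) = 1*2.936509 - 2*(-1.878355) - 1*2.822795 + 0*2.209192 = 3.8704


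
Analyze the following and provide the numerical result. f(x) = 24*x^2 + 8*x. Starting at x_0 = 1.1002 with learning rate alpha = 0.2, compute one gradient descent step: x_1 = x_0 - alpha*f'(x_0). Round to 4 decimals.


We compute the gradient at x_0 and apply the update.
f'(x) = 48*x + 8
f'(1.1002) = 48*1.1002 + 8 = 60.8096
x_1 = 1.1002 - 0.2*60.8096 = -11.0617


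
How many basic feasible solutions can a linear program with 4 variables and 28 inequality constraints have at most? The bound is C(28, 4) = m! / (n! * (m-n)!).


Each vertex corresponds to some choice of n active constraints out of m, so the number of vertices is at most C(m, n) = m! / (n!(m-n)!).
m = 28, n = 4
Numerator: 28 * 27 * 26 * 25
Denominator: 4! = 24
C(28, 4) = 20475


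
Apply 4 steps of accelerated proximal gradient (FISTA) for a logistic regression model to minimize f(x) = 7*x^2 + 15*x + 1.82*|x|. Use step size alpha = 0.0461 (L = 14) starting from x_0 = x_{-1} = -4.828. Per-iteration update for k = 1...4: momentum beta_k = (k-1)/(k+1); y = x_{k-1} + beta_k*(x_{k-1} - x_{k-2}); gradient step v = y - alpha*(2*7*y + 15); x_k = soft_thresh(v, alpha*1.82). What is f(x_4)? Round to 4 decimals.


FISTA on f(x) = 7*x^2 + 15*x + 1.82*|x|
L = 14, alpha = 0.0461
Iteration 1: beta = 0.0, y = -4.828 + 0.0*(-4.828 + 4.828) = -4.828
  grad(y) = -52.592, v = y - alpha*grad = -2.4035
  prox(v) = soft_thresh(-2.4035, 0.0839) = -2.3196
Iteration 2: beta = 0.3333, y = -2.3196 + 0.3333*(-2.3196 + 4.828) = -1.4835
  grad(y) = -5.7687, v = y - alpha*grad = -1.2175
  prox(v) = soft_thresh(-1.2175, 0.0839) = -1.1336
Iteration 3: beta = 0.5, y = -1.1336 + 0.5*(-1.1336 + 2.3196) = -0.5407
  grad(y) = 7.4308, v = y - alpha*grad = -0.8832
  prox(v) = soft_thresh(-0.8832, 0.0839) = -0.7993
Iteration 4: beta = 0.6, y = -0.7993 + 0.6*(-0.7993 + 1.1336) = -0.5987
  grad(y) = 6.6179, v = y - alpha*grad = -0.9038
  prox(v) = soft_thresh(-0.9038, 0.0839) = -0.8199
f(x_4) = 7*(-0.8199)^2 + 15*(-0.8199) + 1.82*|-0.8199| = -6.1006


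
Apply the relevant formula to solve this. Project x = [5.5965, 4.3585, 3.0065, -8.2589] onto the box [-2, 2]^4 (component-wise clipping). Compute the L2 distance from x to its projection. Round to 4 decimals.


Project each component onto [-2, 2].
clip(5.5965) = 2.0, clip(4.3585) = 2.0, clip(3.0065) = 2.0, clip(-8.2589) = -2.0
Projection = [2.0, 2.0, 2.0, -2.0]
Squared diffs: [12.9348, 5.5625, 1.013, 39.1738]
Distance = sqrt(58.6841) = 7.6606


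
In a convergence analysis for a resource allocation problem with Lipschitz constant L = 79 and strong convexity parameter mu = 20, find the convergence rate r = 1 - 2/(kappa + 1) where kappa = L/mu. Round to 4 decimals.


Step 1: Compute the condition number.
kappa = L/mu = 79/20 = 3.95
Step 2: Compute the convergence rate.
r = 1 - 2/(kappa + 1) = 1 - 2*mu/(L + mu) = (L - mu)/(L + mu) = 59/99 = 0.596


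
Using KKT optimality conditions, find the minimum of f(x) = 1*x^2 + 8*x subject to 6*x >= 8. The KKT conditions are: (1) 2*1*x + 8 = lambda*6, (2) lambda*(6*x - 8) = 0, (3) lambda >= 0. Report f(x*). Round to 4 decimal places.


Step 1: Try lambda = 0 (constraint inactive).
x_unc = -8/(2*1) = -4.0
Check: 6*-4.0 = -24.0 < 8 -- violated!
Step 2: Constraint must be active: 6*x = 8
x* = 8/6 = 4/3 = 1.3333 (rounded; the exact value 4/3 is used below)
lambda = (2*1*(4/3) + 8)/6 = 1.7778
Step 3: Compute optimal value.
f(x*) = 1*(4/3)^2 + 8*(4/3) = 12.4444


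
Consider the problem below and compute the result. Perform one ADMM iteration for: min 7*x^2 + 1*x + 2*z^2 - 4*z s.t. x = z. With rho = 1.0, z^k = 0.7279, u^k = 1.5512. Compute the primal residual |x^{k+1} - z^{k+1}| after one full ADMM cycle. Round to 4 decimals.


ADMM iteration with rho = 1.0, z^k = 0.7279, u^k = 1.5512
Step 1: x-update.
Minimize 7*x^2 + 1*x + (1.0/2)*(x - 0.7279 + 1.5512)^2
FOC: (2*7 + 1.0)*x = -1 + 1.0*(0.7279 - 1.5512)
x^{k+1} = -0.1216
Step 2: z-update.
Minimize 2*z^2 - 4*z + (1.0/2)*(-0.1216 - z + 1.5512)^2
FOC: (2*2 + 1.0)*z = 4 + 1.0*(-0.1216 + 1.5512)
z^{k+1} = 1.0859
Step 3: u-update.
u^{k+1} = 1.5512 - 0.1216 - 1.0859 = 0.3437
Step 4: Primal residual = |-0.1216 - 1.0859| = 1.2075


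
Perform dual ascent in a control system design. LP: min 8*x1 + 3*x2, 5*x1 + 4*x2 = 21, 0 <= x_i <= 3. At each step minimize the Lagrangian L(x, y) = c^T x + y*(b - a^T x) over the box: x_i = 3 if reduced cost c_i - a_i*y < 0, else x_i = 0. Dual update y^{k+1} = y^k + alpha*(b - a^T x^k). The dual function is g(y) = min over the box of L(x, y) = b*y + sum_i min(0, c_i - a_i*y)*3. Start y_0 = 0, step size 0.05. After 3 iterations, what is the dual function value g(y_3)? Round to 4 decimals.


Dual ascent for LP: min 8*x1 + 3*x2, 5*x1 + 4*x2 = 21, 0 <= x_i <= 3
Step 1: y^k = 0.0, reduced costs: (8.0, 3.0)
  x^k = (0.0, 0.0), subgradient = b - a^T x = 21.0
  y^{k+1} = 0.0 + 0.05*21.0 = 1.05
Step 2: y^k = 1.05, reduced costs: (2.75, -1.2)
  x^k = (0.0, 3.0), subgradient = b - a^T x = 9.0
  y^{k+1} = 1.05 + 0.05*9.0 = 1.5
Step 3: y^k = 1.5, reduced costs: (0.5, -3.0)
  x^k = (0.0, 3.0), subgradient = b - a^T x = 9.0
  y^{k+1} = 1.5 + 0.05*9.0 = 1.95
Dual objective at y_3 = 1.95: reduced costs (-1.75, -4.8), box minimizer x = (3.0, 3.0)
g(y_3) = b*y + (c1 - a1*y)*x1 + (c2 - a2*y)*x2 = 21*1.95 + (-1.75)*3.0 + (-4.8)*3.0 = 40.95 - 5.25 - 14.4 = 21.3


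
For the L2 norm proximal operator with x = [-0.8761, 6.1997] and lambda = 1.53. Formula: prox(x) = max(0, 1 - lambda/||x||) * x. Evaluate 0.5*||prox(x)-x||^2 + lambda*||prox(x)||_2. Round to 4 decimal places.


Step 1: Compute ||x||.
||x|| = 6.2613
Step 2: Compute scaling factor.
scale = max(0, 1 - 1.53/6.2613) = 0.7556
Step 3: prox(x) = [-0.662, 4.6848]
||prox(x)|| = 4.7313
Step 4: Proximal objective.
0.5*||prox-x||^2 = 1.1705
lambda*||prox|| = 7.2389
Total = 8.4093


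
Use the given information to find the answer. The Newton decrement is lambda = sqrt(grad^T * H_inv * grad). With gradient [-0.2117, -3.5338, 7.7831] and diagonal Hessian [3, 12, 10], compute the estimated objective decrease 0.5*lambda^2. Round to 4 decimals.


Step 1: H is diagonal, so H^(-1) * g = [-0.0706, -0.2945, 0.7783].
Step 2: g^T H^(-1) g = sum_i g_i^2 / H_ii
  = (-0.2117)^2/3 + (-3.5338)^2/12 + (7.7831)^2/10
  = 0.0149 + 1.0406 + 6.0577 = 7.1132
Step 3: Objective decrease = 0.5 * g^T H^(-1) g = 3.5566


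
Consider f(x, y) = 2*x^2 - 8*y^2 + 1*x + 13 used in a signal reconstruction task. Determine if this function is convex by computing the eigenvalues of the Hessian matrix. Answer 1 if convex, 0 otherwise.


The Hessian of f(x,y) = 2*x^2 - 8*y^2 + 1*x + 13 is:
H = [[4, 0], [0, -16]]
Trace = 4 - 16 = -12
Determinant = 4*-16 - (0)^2 = -64
Discriminant = (-12)^2 - 4*-64 = 400.0
Eigenvalues: lambda_1 = -16.0, lambda_2 = 4.0
The function is not convex.

0


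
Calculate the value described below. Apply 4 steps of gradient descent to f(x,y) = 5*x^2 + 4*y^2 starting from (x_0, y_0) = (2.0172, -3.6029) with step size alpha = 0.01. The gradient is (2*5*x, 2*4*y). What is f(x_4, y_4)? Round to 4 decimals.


Gradient descent on f(x,y) = 5*x^2 + 4*y^2.
Starting point: (2.0172, -3.6029), alpha = 0.01
Step 1: grad_x = 2*5*2.0172 = 20.172, grad_y = 2*4*-3.6029 = -28.8232
  x_1 = 2.0172 - 0.01*20.172 = 1.8155
  y_1 = -3.6029 - 0.01*-28.8232 = -3.3147
Step 2: grad_x = 2*5*1.8155 = 18.1548, grad_y = 2*4*-3.3147 = -26.5173
  x_2 = 1.8155 - 0.01*18.1548 = 1.6339
  y_2 = -3.3147 - 0.01*-26.5173 = -3.0495
Step 3: grad_x = 2*5*1.6339 = 16.3393, grad_y = 2*4*-3.0495 = -24.396
  x_3 = 1.6339 - 0.01*16.3393 = 1.4705
  y_3 = -3.0495 - 0.01*-24.396 = -2.8055
Step 4: grad_x = 2*5*1.4705 = 14.7054, grad_y = 2*4*-2.8055 = -22.4443
  x_4 = 1.4705 - 0.01*14.7054 = 1.3235
  y_4 = -2.8055 - 0.01*-22.4443 = -2.5811
f(1.3235, -2.5811) = 5*1.3235^2 + 4*(-2.5811)^2 = 35.4062


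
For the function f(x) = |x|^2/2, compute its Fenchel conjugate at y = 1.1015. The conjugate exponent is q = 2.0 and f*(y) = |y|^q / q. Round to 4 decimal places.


The conjugate exponent q satisfies 1/p + 1/q = 1.
p = 2, so q = 2/(2 - 1) = 2.0
|y|^q = 1.1015^2.0 = 1.2133
f*(1.1015) = 1.2133 / 2.0 = 0.6067


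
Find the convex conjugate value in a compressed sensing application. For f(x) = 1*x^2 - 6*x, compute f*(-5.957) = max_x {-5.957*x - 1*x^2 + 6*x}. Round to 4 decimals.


f*(y) = sup_x {y*x - a*x^2 - b*x} = sup_x {(y-b)*x - a*x^2}
FOC: (y - b) - 2a*x = 0 => x* = (y - b)/(2a)
x* = (-5.957 + 6)/(2*1) = 0.0215
f*(-5.957) = (y-b)^2/(4a) = (-5.957 + 6)^2/(4*1)
= 0.0018/4 = 0.0005


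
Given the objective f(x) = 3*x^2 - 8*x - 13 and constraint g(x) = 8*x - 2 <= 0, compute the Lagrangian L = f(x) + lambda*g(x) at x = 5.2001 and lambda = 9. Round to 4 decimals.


Step 1: Evaluate f(x).
f(5.2001) = 3*5.2001^2 - 8*5.2001 - 13 = 26.5223
Step 2: Evaluate g(x).
g(5.2001) = 8*5.2001 - 2 = 39.6008
Step 3: Compute Lagrangian.
L = 26.5223 + 9*39.6008 = 382.9295


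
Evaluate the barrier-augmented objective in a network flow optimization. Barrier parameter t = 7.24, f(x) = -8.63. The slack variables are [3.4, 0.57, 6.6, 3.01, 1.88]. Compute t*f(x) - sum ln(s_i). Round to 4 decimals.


Step 1: Compute log-barrier.
ln values: [1.2238, -0.5621, 1.8871, 1.1019, 0.6313]
phi = -(1.2238 - 0.5621 + 1.8871 + 1.1019 + 0.6313) = -4.2819
Step 2: Compute augmented objective.
t*f(x) = 7.24*-8.63 = -62.4812
Total = -62.4812 - 4.2819 = -66.7631


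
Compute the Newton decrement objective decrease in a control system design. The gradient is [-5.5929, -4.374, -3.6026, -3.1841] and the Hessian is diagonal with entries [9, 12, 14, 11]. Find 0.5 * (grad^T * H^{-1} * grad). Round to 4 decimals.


Step 1: H is diagonal, so H^(-1) * g = [-0.6214, -0.3645, -0.2573, -0.2895].
Step 2: g^T H^(-1) g = sum_i g_i^2 / H_ii
  = (-5.5929)^2/9 + (-4.374)^2/12 + (-3.6026)^2/14 + (-3.1841)^2/11
  = 3.4756 + 1.5943 + 0.9271 + 0.9217 = 6.9187
Step 3: Objective decrease = 0.5 * g^T H^(-1) g = 3.4593


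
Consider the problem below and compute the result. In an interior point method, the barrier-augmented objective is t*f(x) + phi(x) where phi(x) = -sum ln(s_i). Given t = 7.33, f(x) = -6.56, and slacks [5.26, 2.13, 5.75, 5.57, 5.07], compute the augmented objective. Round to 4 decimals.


Step 1: Compute log-barrier.
ln values: [1.6601, 0.7561, 1.7492, 1.7174, 1.6233]
phi = -(1.6601 + 0.7561 + 1.7492 + 1.7174 + 1.6233) = -7.5062
Step 2: Compute augmented objective.
t*f(x) = 7.33*-6.56 = -48.0848
Total = -48.0848 - 7.5062 = -55.591


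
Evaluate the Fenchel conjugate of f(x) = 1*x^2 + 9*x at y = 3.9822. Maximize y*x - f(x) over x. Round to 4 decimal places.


f*(y) = sup_x {y*x - a*x^2 - b*x} = sup_x {(y-b)*x - a*x^2}
FOC: (y - b) - 2a*x = 0 => x* = (y - b)/(2a)
x* = (3.9822 - 9)/(2*1) = -2.5089
f*(3.9822) = (y-b)^2/(4a) = (3.9822 - 9)^2/(4*1)
= 25.1783/4 = 6.2946


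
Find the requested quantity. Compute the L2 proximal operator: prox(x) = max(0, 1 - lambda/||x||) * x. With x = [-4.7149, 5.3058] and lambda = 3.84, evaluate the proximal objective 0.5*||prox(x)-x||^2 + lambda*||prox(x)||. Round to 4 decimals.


Step 1: Compute ||x||.
||x|| = 7.098
Step 2: Compute scaling factor.
scale = max(0, 1 - 3.84/7.098) = 0.459
Step 3: prox(x) = [-2.1642, 2.4354]
||prox(x)|| = 3.258
Step 4: Proximal objective.
0.5*||prox-x||^2 = 7.3728
lambda*||prox|| = 12.5107
Total = 19.8836


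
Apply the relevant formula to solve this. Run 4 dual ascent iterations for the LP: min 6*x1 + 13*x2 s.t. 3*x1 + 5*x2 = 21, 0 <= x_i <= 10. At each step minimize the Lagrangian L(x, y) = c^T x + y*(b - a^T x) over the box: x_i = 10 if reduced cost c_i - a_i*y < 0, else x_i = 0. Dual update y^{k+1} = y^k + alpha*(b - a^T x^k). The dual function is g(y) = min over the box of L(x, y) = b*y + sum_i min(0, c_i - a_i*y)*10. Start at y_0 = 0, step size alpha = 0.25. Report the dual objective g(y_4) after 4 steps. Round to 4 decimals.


Dual ascent for LP: min 6*x1 + 13*x2, 3*x1 + 5*x2 = 21, 0 <= x_i <= 10
Step 1: y^k = 0.0, reduced costs: (6.0, 13.0)
  x^k = (0.0, 0.0), subgradient = b - a^T x = 21.0
  y^{k+1} = 0.0 + 0.25*21.0 = 5.25
Step 2: y^k = 5.25, reduced costs: (-9.75, -13.25)
  x^k = (10.0, 10.0), subgradient = b - a^T x = -59.0
  y^{k+1} = 5.25 + 0.25*-59.0 = -9.5
Step 3: y^k = -9.5, reduced costs: (34.5, 60.5)
  x^k = (0.0, 0.0), subgradient = b - a^T x = 21.0
  y^{k+1} = -9.5 + 0.25*21.0 = -4.25
Step 4: y^k = -4.25, reduced costs: (18.75, 34.25)
  x^k = (0.0, 0.0), subgradient = b - a^T x = 21.0
  y^{k+1} = -4.25 + 0.25*21.0 = 1.0
Dual objective at y_4 = 1.0: reduced costs (3.0, 8.0), box minimizer x = (0.0, 0.0)
g(y_4) = b*y + (c1 - a1*y)*x1 + (c2 - a2*y)*x2 = 21*1.0 + 3.0*0.0 + 8.0*0.0 = 21.0 + 0.0 + 0.0 = 21.0


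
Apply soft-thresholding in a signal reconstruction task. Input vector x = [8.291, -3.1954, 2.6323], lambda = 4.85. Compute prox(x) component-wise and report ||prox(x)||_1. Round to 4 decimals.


Soft-thresholding with lambda = 4.85:
prox(8.291) = sign(8.291)*max(|8.291| - 4.85, 0) = 3.441
prox(-3.1954) = sign(-3.1954)*max(|-3.1954| - 4.85, 0) = 0.0
prox(2.6323) = sign(2.6323)*max(|2.6323| - 4.85, 0) = 0.0
prox(x) = [3.441, 0.0, 0.0]
||prox(x)||_1 = 3.441 + 0.0 + 0.0 = 3.441


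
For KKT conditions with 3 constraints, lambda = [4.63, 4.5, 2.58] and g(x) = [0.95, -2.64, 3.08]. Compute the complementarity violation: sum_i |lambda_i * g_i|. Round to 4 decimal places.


KKT complementary slackness check:
lambda_1 * g_1 = 4.63 * 0.95 = 4.3985
lambda_2 * g_2 = 4.5 * -2.64 = -11.88
lambda_3 * g_3 = 2.58 * 3.08 = 7.9464
Total violation = 4.3985 + 11.88 + 7.9464 = 24.2249


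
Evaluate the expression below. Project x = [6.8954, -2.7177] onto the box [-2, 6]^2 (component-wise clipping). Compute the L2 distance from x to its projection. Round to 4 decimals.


Project each component onto [-2, 6].
clip(6.8954) = 6.0, clip(-2.7177) = -2.0
Projection = [6.0, -2.0]
Squared diffs: [0.8017, 0.5151]
Distance = sqrt(1.3168) = 1.1475


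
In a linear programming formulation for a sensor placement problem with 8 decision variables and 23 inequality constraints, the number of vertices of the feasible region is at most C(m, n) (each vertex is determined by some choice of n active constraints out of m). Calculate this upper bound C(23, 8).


Each vertex corresponds to some choice of n active constraints out of m, so the number of vertices is at most C(m, n) = m! / (n!(m-n)!).
m = 23, n = 8
Numerator: 23 * 22 * 21 * 20 * 19 * 18 * 17 * 16
Denominator: 8! = 40320
C(23, 8) = 490314


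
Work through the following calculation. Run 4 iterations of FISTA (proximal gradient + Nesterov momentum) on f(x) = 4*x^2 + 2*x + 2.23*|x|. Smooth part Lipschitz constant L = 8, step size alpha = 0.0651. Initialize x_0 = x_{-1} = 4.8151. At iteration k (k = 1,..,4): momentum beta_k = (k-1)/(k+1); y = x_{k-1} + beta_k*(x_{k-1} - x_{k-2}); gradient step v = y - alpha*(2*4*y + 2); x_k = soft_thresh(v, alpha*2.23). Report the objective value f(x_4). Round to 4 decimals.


FISTA on f(x) = 4*x^2 + 2*x + 2.23*|x|
L = 8, alpha = 0.0651
Iteration 1: beta = 0.0, y = 4.8151 + 0.0*(4.8151 - 4.8151) = 4.8151
  grad(y) = 40.5208, v = y - alpha*grad = 2.1772
  prox(v) = soft_thresh(2.1772, 0.1452) = 2.032
Iteration 2: beta = 0.3333, y = 2.032 + 0.3333*(2.032 - 4.8151) = 1.1043
  grad(y) = 10.8346, v = y - alpha*grad = 0.399
  prox(v) = soft_thresh(0.399, 0.1452) = 0.2538
Iteration 3: beta = 0.5, y = 0.2538 + 0.5*(0.2538 - 2.032) = -0.6353
  grad(y) = -3.0822, v = y - alpha*grad = -0.4346
  prox(v) = soft_thresh(-0.4346, 0.1452) = -0.2895
Iteration 4: beta = 0.6, y = -0.2895 + 0.6*(-0.2895 - 0.2538) = -0.6154
  grad(y) = -2.9233, v = y - alpha*grad = -0.4251
  prox(v) = soft_thresh(-0.4251, 0.1452) = -0.2799
f(x_4) = 4*(-0.2799)^2 + 2*(-0.2799) + 2.23*|-0.2799| = 0.3778


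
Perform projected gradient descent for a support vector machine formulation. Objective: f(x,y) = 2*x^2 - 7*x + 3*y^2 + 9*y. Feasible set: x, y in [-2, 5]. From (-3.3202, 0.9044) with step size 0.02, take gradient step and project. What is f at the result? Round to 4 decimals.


Step 1: Compute gradient at (-3.3202, 0.9044).
grad_x = 2*2*-3.3202 - 7 = -20.2808
grad_y = 2*3*0.9044 + 9 = 14.4264
Step 2: Gradient step.
x_raw = -3.3202 - 0.02*-20.2808 = -2.9146
y_raw = 0.9044 - 0.02*14.4264 = 0.6159
Step 3: Project onto [-2, 5].
x_proj = clip(-2.9146) = -2.0
y_proj = clip(0.6159) = 0.6159
Step 4: Evaluate f.
f(-2.0, 0.6159) = 28.6807


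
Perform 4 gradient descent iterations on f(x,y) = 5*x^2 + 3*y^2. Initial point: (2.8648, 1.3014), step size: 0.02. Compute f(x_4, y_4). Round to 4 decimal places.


Gradient descent on f(x,y) = 5*x^2 + 3*y^2.
Starting point: (2.8648, 1.3014), alpha = 0.02
Step 1: grad_x = 2*5*2.8648 = 28.648, grad_y = 2*3*1.3014 = 7.8084
  x_1 = 2.8648 - 0.02*28.648 = 2.2918
  y_1 = 1.3014 - 0.02*7.8084 = 1.1452
Step 2: grad_x = 2*5*2.2918 = 22.9184, grad_y = 2*3*1.1452 = 6.8714
  x_2 = 2.2918 - 0.02*22.9184 = 1.8335
  y_2 = 1.1452 - 0.02*6.8714 = 1.0078
Step 3: grad_x = 2*5*1.8335 = 18.3347, grad_y = 2*3*1.0078 = 6.0468
  x_3 = 1.8335 - 0.02*18.3347 = 1.4668
  y_3 = 1.0078 - 0.02*6.0468 = 0.8869
Step 4: grad_x = 2*5*1.4668 = 14.6678, grad_y = 2*3*0.8869 = 5.3212
  x_4 = 1.4668 - 0.02*14.6678 = 1.1734
  y_4 = 0.8869 - 0.02*5.3212 = 0.7804
f(1.1734, 0.7804) = 5*1.1734^2 + 3*0.7804^2 = 8.7119


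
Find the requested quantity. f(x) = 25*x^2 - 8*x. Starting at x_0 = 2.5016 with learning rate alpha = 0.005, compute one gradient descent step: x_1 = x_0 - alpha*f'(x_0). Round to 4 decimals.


We compute the gradient at x_0 and apply the update.
f'(x) = 50*x - 8
f'(2.5016) = 50*2.5016 - 8 = 117.08
x_1 = 2.5016 - 0.005*117.08 = 1.9162


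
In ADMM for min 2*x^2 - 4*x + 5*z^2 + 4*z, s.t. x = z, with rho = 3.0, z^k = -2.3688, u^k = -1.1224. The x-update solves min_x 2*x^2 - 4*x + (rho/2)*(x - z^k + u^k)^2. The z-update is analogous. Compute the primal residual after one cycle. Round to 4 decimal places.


ADMM iteration with rho = 3.0, z^k = -2.3688, u^k = -1.1224
Step 1: x-update.
Minimize 2*x^2 - 4*x + (3.0/2)*(x + 2.3688 - 1.1224)^2
FOC: (2*2 + 3.0)*x = 4 + 3.0*(-2.3688 + 1.1224)
x^{k+1} = 0.0373
Step 2: z-update.
Minimize 5*z^2 + 4*z + (3.0/2)*(0.0373 - z - 1.1224)^2
FOC: (2*5 + 3.0)*z = -4 + 3.0*(0.0373 - 1.1224)
z^{k+1} = -0.5581
Step 3: u-update.
u^{k+1} = -1.1224 + 0.0373 + 0.5581 = -0.527
Step 4: Primal residual = |0.0373 + 0.5581| = 0.5954


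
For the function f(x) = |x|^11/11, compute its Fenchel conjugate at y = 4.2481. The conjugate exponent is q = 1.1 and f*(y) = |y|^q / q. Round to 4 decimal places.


The conjugate exponent q satisfies 1/p + 1/q = 1.
p = 11, so q = 11/(11 - 1) = 1.1
|y|^q = 4.2481^1.1 = 4.9092
f*(4.2481) = 4.9092 / 1.1 = 4.4629


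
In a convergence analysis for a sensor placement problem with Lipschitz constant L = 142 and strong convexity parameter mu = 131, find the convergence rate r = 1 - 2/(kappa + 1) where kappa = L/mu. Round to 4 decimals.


Step 1: Compute the condition number.
kappa = L/mu = 142/131 = 1.084
Step 2: Compute the convergence rate.
r = 1 - 2/(kappa + 1) = 1 - 2*mu/(L + mu) = (L - mu)/(L + mu) = 11/273 = 0.0403


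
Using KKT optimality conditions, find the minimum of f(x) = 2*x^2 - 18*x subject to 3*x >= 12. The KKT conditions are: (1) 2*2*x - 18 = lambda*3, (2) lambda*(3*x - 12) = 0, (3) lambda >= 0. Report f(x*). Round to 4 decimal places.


Step 1: Try lambda = 0 (constraint inactive).
Stationarity: 2*2*x - 18 = 0
x* = 18/(2*2) = 4.5
Check constraint: 3*4.5 = 13.5 >= 12 -- satisfied.
Step 2: Compute optimal value.
f(x*) = 2*4.5^2 - 18*4.5 = -40.5


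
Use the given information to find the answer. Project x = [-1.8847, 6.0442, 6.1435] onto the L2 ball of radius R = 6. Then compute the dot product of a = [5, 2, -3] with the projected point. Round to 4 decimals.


Step 1: Compute ||x|| (intermediates to 6 decimals).
||x|| = sqrt((-1.8847)^2 + 6.0442^2 + 6.1435^2) = 8.821963
Step 2: Project.
Since ||x|| > R, scale = R/||x|| = 6/8.821963 = 0.680121, proj(x) = scale * x
proj(x) = [-1.281824, 4.110787, 4.178323]
Step 3: Dot product.
a^T * proj(x) = 5*(-1.281824) + 2*4.110787 - 3*4.178323 = -10.7225


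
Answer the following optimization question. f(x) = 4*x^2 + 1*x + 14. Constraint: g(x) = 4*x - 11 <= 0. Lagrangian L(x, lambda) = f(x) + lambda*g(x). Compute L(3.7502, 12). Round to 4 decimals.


Step 1: Evaluate f(x).
f(3.7502) = 4*3.7502^2 + 1*3.7502 + 14 = 74.0062
Step 2: Evaluate g(x).
g(3.7502) = 4*3.7502 - 11 = 4.0008
Step 3: Compute Lagrangian.
L = 74.0062 + 12*4.0008 = 122.0158


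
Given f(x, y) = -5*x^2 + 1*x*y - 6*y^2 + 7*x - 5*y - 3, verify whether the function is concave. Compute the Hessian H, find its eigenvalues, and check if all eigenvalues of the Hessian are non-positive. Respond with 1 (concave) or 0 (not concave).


The Hessian of f(x,y) = -5*x^2 + 1*x*y - 6*y^2 + 7*x - 5*y - 3 is:
H = [[-10, 1], [1, -12]]
Trace = -10 - 12 = -22
Determinant = -10*-12 - (1)^2 = 119
Discriminant = (-22)^2 - 4*119 = 8.0
Eigenvalues: lambda_1 = -12.4142, lambda_2 = -9.5858
The function is concave.

1


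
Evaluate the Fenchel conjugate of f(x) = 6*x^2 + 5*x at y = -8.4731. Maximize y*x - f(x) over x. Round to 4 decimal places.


f*(y) = sup_x {y*x - a*x^2 - b*x} = sup_x {(y-b)*x - a*x^2}
FOC: (y - b) - 2a*x = 0 => x* = (y - b)/(2a)
x* = (-8.4731 - 5)/(2*6) = -1.1228
f*(-8.4731) = (y-b)^2/(4a) = (-8.4731 - 5)^2/(4*6)
= 181.5244/24 = 7.5635


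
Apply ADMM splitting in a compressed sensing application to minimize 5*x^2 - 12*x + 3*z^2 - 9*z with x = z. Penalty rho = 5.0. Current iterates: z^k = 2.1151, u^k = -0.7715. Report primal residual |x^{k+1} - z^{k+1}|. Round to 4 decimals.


ADMM iteration with rho = 5.0, z^k = 2.1151, u^k = -0.7715
Step 1: x-update.
Minimize 5*x^2 - 12*x + (5.0/2)*(x - 2.1151 - 0.7715)^2
FOC: (2*5 + 5.0)*x = 12 + 5.0*(2.1151 + 0.7715)
x^{k+1} = 1.7622
Step 2: z-update.
Minimize 3*z^2 - 9*z + (5.0/2)*(1.7622 - z - 0.7715)^2
FOC: (2*3 + 5.0)*z = 9 + 5.0*(1.7622 - 0.7715)
z^{k+1} = 1.2685
Step 3: u-update.
u^{k+1} = -0.7715 + 1.7622 - 1.2685 = -0.2778
Step 4: Primal residual = |1.7622 - 1.2685| = 0.4937


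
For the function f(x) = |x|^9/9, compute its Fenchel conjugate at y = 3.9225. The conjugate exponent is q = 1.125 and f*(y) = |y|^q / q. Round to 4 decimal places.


The conjugate exponent q satisfies 1/p + 1/q = 1.
p = 9, so q = 9/(9 - 1) = 1.125
|y|^q = 3.9225^1.125 = 4.6533
f*(3.9225) = 4.6533 / 1.125 = 4.1362


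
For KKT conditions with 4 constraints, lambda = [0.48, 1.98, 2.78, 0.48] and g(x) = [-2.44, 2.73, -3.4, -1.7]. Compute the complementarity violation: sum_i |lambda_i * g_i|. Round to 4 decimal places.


KKT complementary slackness check:
lambda_1 * g_1 = 0.48 * -2.44 = -1.1712
lambda_2 * g_2 = 1.98 * 2.73 = 5.4054
lambda_3 * g_3 = 2.78 * -3.4 = -9.452
lambda_4 * g_4 = 0.48 * -1.7 = -0.816
Total violation = 1.1712 + 5.4054 + 9.452 + 0.816 = 16.8446


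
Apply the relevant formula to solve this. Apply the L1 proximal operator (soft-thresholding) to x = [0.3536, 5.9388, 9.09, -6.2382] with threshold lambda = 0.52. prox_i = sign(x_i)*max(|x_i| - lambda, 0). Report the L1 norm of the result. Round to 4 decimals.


Soft-thresholding with lambda = 0.52:
prox(0.3536) = sign(0.3536)*max(|0.3536| - 0.52, 0) = 0.0
prox(5.9388) = sign(5.9388)*max(|5.9388| - 0.52, 0) = 5.4188
prox(9.09) = sign(9.09)*max(|9.09| - 0.52, 0) = 8.57
prox(-6.2382) = sign(-6.2382)*max(|-6.2382| - 0.52, 0) = -5.7182
prox(x) = [0.0, 5.4188, 8.57, -5.7182]
||prox(x)||_1 = 0.0 + 5.4188 + 8.57 + 5.7182 = 19.707


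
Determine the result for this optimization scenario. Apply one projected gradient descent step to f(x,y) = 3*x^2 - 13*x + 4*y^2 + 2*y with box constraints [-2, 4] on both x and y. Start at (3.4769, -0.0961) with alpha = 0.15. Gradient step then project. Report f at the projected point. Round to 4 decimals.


Step 1: Compute gradient at (3.4769, -0.0961).
grad_x = 2*3*3.4769 - 13 = 7.8614
grad_y = 2*4*-0.0961 + 2 = 1.2312
Step 2: Gradient step.
x_raw = 3.4769 - 0.15*7.8614 = 2.2977
y_raw = -0.0961 - 0.15*1.2312 = -0.2808
Step 3: Project onto [-2, 4].
x_proj = clip(2.2977) = 2.2977
y_proj = clip(-0.2808) = -0.2808
Step 4: Evaluate f.
f(2.2977, -0.2808) = -14.278


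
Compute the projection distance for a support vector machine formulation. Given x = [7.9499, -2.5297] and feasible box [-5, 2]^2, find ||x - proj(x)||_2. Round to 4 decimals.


Project each component onto [-5, 2].
clip(7.9499) = 2.0, clip(-2.5297) = -2.5297
Projection = [2.0, -2.5297]
Squared diffs: [35.4013, 0.0]
Distance = sqrt(35.4013) = 5.9499


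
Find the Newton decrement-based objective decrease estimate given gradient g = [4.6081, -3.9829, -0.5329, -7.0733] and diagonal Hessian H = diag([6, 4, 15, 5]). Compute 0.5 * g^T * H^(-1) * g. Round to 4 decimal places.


Step 1: H is diagonal, so H^(-1) * g = [0.768, -0.9957, -0.0355, -1.4147].
Step 2: g^T H^(-1) g = sum_i g_i^2 / H_ii
  = (4.6081)^2/6 + (-3.9829)^2/4 + (-0.5329)^2/15 + (-7.0733)^2/5
  = 3.5391 + 3.9659 + 0.0189 + 10.0063 = 17.5302
Step 3: Objective decrease = 0.5 * g^T H^(-1) g = 8.7651


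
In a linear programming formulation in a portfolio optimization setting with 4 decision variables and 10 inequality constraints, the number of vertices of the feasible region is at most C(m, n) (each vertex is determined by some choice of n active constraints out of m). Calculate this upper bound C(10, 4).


Each vertex corresponds to some choice of n active constraints out of m, so the number of vertices is at most C(m, n) = m! / (n!(m-n)!).
m = 10, n = 4
Numerator: 10 * 9 * 8 * 7
Denominator: 4! = 24
C(10, 4) = 210


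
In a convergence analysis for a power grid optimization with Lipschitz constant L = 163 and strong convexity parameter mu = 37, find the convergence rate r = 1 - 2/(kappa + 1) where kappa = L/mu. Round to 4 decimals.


Step 1: Compute the condition number.
kappa = L/mu = 163/37 = 4.4054
Step 2: Compute the convergence rate.
r = 1 - 2/(kappa + 1) = 1 - 2*mu/(L + mu) = (L - mu)/(L + mu) = 126/200 = 0.63


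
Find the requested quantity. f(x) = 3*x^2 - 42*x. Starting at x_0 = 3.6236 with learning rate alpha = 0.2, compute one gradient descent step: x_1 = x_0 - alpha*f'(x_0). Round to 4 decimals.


We compute the gradient at x_0 and apply the update.
f'(x) = 6*x - 42
f'(3.6236) = 6*3.6236 - 42 = -20.2584
x_1 = 3.6236 - 0.2*-20.2584 = 7.6753


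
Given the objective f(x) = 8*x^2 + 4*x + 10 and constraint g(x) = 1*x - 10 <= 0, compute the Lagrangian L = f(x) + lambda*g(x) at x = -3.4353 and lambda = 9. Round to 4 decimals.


Step 1: Evaluate f(x).
f(-3.4353) = 8*(-3.4353)^2 + 4*(-3.4353) + 10 = 90.6691
Step 2: Evaluate g(x).
g(-3.4353) = 1*-3.4353 - 10 = -13.4353
Step 3: Compute Lagrangian.
L = 90.6691 + 9*-13.4353 = -30.2486
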